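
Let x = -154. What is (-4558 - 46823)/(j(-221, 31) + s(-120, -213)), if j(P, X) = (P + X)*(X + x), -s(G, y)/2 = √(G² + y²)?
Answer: -66709665/30328768 - 17127*√6641/30328768 ≈ -2.2456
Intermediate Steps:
s(G, y) = -2*√(G² + y²)
j(P, X) = (-154 + X)*(P + X) (j(P, X) = (P + X)*(X - 154) = (P + X)*(-154 + X) = (-154 + X)*(P + X))
(-4558 - 46823)/(j(-221, 31) + s(-120, -213)) = (-4558 - 46823)/((31² - 154*(-221) - 154*31 - 221*31) - 2*√((-120)² + (-213)²)) = -51381/((961 + 34034 - 4774 - 6851) - 2*√(14400 + 45369)) = -51381/(23370 - 6*√6641)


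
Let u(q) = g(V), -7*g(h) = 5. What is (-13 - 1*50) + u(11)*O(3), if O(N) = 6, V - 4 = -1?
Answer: -471/7 ≈ -67.286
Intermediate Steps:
V = 3 (V = 4 - 1 = 3)
g(h) = -5/7 (g(h) = -1/7*5 = -5/7)
u(q) = -5/7
(-13 - 1*50) + u(11)*O(3) = (-13 - 1*50) - 5/7*6 = (-13 - 50) - 30/7 = -63 - 30/7 = -471/7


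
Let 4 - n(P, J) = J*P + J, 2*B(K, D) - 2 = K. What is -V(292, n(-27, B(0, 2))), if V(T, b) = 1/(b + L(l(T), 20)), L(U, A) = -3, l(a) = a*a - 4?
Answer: -1/27 ≈ -0.037037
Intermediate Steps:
B(K, D) = 1 + K/2
n(P, J) = 4 - J - J*P (n(P, J) = 4 - (J*P + J) = 4 - (J + J*P) = 4 + (-J - J*P) = 4 - J - J*P)
l(a) = -4 + a² (l(a) = a² - 4 = -4 + a²)
V(T, b) = 1/(-3 + b) (V(T, b) = 1/(b - 3) = 1/(-3 + b))
-V(292, n(-27, B(0, 2))) = -1/(-3 + (4 - (1 + (½)*0) - 1*(1 + (½)*0)*(-27))) = -1/(-3 + (4 - (1 + 0) - 1*(1 + 0)*(-27))) = -1/(-3 + (4 - 1*1 - 1*1*(-27))) = -1/(-3 + (4 - 1 + 27)) = -1/(-3 + 30) = -1/27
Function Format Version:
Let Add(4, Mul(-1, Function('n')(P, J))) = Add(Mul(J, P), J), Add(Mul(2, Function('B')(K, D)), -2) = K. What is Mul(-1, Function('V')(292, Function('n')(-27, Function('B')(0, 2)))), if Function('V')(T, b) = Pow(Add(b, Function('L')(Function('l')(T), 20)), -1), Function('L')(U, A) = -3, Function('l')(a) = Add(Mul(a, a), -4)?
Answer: Rational(-1, 27) ≈ -0.037037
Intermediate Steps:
Function('B')(K, D) = Add(1, Mul(Rational(1, 2), K))
Function('n')(P, J) = Add(4, Mul(-1, J), Mul(-1, J, P)) (Function('n')(P, J) = Add(4, Mul(-1, Add(Mul(J, P), J))) = Add(4, Mul(-1, Add(J, Mul(J, P)))) = Add(4, Add(Mul(-1, J), Mul(-1, J, P))) = Add(4, Mul(-1, J), Mul(-1, J, P)))
Function('l')(a) = Add(-4, Pow(a, 2)) (Function('l')(a) = Add(Pow(a, 2), -4) = Add(-4, Pow(a, 2)))
Function('V')(T, b) = Pow(Add(-3, b), -1) (Function('V')(T, b) = Pow(Add(b, -3), -1) = Pow(Add(-3, b), -1))
Mul(-1, Function('V')(292, Function('n')(-27, Function('B')(0, 2)))) = Mul(-1, Pow(Add(-3, Add(4, Mul(-1, Add(1, Mul(Rational(1, 2), 0))), Mul(-1, Add(1, Mul(Rational(1, 2), 0)), -27))), -1)) = Mul(-1, Pow(Add(-3, Add(4, Mul(-1, Add(1, 0)), Mul(-1, Add(1, 0), -27))), -1)) = Mul(-1, Pow(Add(-3, Add(4, Mul(-1, 1), Mul(-1, 1, -27))), -1)) = Mul(-1, Pow(Add(-3, Add(4, -1, 27)), -1)) = Mul(-1, Pow(Add(-3, 30), -1)) = Mul(-1, Pow(27, -1)) = Mul(-1, Rational(1, 27)) = Rational(-1, 27)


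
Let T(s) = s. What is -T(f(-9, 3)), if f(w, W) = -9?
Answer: 9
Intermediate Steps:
-T(f(-9, 3)) = -1*(-9) = 9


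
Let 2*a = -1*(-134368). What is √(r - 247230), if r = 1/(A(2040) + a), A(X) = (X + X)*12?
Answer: I*√208436966642821/29036 ≈ 497.22*I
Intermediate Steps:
a = 67184 (a = (-1*(-134368))/2 = (½)*134368 = 67184)
A(X) = 24*X (A(X) = (2*X)*12 = 24*X)
r = 1/116144 (r = 1/(24*2040 + 67184) = 1/(48960 + 67184) = 1/116144 ≈ 8.6100e-6)
√(r - 247230) = √(1/116144 - 247230) = √(-28714281119/116144) = I*√208436966642821/29036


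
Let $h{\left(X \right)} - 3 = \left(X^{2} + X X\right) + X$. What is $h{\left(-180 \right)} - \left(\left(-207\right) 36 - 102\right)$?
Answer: $72177$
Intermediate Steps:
$h{\left(X \right)} = 3 + X + 2 X^{2}$ ($h{\left(X \right)} = 3 + \left(\left(X^{2} + X X\right) + X\right) = 3 + \left(\left(X^{2} + X^{2}\right) + X\right) = 3 + \left(2 X^{2} + X\right) = 3 + \left(X + 2 X^{2}\right) = 3 + X + 2 X^{2}$)
$h{\left(-180 \right)} - \left(\left(-207\right) 36 - 102\right) = \left(3 - 180 + 2 \left(-180\right)^{2}\right) - \left(\left(-207\right) 36 - 102\right) = \left(3 - 180 + 2 \cdot 32400\right) - \left(-7452 - 102\right) = \left(3 - 180 + 64800\right) - -7554 = 64623 + 7554 = 72177$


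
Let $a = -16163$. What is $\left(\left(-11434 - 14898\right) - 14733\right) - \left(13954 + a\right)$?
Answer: $-38856$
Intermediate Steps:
$\left(\left(-11434 - 14898\right) - 14733\right) - \left(13954 + a\right) = \left(\left(-11434 - 14898\right) - 14733\right) - -2209 = \left(-26332 - 14733\right) + \left(-13954 + 16163\right) = -41065 + 2209 = -38856$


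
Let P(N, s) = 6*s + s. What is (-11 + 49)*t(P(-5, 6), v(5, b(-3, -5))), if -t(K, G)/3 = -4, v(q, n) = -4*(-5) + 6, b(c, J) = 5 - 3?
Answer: 456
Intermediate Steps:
b(c, J) = 2
P(N, s) = 7*s
v(q, n) = 26 (v(q, n) = 20 + 6 = 26)
t(K, G) = 12 (t(K, G) = -3*(-4) = 12)
(-11 + 49)*t(P(-5, 6), v(5, b(-3, -5))) = (-11 + 49)*12 = 38*12 = 456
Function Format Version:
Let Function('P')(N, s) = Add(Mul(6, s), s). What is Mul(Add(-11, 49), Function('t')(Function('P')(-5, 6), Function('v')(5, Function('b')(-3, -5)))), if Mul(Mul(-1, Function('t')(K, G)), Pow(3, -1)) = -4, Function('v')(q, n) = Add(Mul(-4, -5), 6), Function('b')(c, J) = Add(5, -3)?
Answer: 456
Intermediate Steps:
Function('b')(c, J) = 2
Function('P')(N, s) = Mul(7, s)
Function('v')(q, n) = 26 (Function('v')(q, n) = Add(20, 6) = 26)
Function('t')(K, G) = 12 (Function('t')(K, G) = Mul(-3, -4) = 12)
Mul(Add(-11, 49), Function('t')(Function('P')(-5, 6), Function('v')(5, Function('b')(-3, -5)))) = Mul(Add(-11, 49), 12) = Mul(38, 12) = 456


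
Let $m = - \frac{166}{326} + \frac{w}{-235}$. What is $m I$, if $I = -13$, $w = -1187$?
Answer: $- \frac{2261688}{38305} \approx -59.044$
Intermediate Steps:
$m = \frac{173976}{38305}$ ($m = - \frac{166}{326} - \frac{1187}{-235} = \left(-166\right) \frac{1}{326} - - \frac{1187}{235} = - \frac{83}{163} + \frac{1187}{235} = \frac{173976}{38305} \approx 4.5419$)
$m I = \frac{173976}{38305} \left(-13\right) = - \frac{2261688}{38305}$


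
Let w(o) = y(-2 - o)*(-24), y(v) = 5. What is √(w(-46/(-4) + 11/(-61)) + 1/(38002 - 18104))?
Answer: I*√47511628582/19898 ≈ 10.954*I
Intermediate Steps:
w(o) = -120 (w(o) = 5*(-24) = -120)
√(w(-46/(-4) + 11/(-61)) + 1/(38002 - 18104)) = √(-120 + 1/(38002 - 18104)) = √(-120 + 1/19898) = √(-2387759/19898) = I*√47511628582/19898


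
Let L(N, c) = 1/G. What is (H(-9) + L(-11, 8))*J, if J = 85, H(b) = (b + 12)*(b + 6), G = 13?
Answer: -9860/13 ≈ -758.46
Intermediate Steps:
H(b) = (6 + b)*(12 + b) (H(b) = (12 + b)*(6 + b) = (6 + b)*(12 + b))
L(N, c) = 1/13
(H(-9) + L(-11, 8))*J = ((72 + (-9)² + 18*(-9)) + 1/13)*85 = ((72 + 81 - 162) + 1/13)*85 = (-9 + 1/13)*85 = -116/13*85 = -9860/13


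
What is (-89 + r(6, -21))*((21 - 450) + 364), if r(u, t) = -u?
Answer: 6175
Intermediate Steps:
(-89 + r(6, -21))*((21 - 450) + 364) = (-89 - 1*6)*((21 - 450) + 364) = (-89 - 6)*(-429 + 364) = -95*(-65) = 6175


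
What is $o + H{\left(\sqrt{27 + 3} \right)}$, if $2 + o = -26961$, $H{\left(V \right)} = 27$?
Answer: $-26936$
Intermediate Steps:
$o = -26963$ ($o = -2 - 26961 = -26963$)
$o + H{\left(\sqrt{27 + 3} \right)} = -26963 + 27 = -26936$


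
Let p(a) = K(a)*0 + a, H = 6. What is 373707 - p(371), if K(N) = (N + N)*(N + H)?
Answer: 373336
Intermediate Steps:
K(N) = 2*N*(6 + N) (K(N) = (N + N)*(N + 6) = (2*N)*(6 + N) = 2*N*(6 + N))
p(a) = a (p(a) = (2*a*(6 + a))*0 + a = 0 + a = a)
373707 - p(371) = 373707 - 1*371 = 373707 - 371 = 373336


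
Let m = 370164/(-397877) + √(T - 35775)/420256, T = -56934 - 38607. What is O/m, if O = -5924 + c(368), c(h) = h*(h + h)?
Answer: -1085563531017273613307904/3812234955174998615 - 5552978260498473024*I*√32829/3812234955174998615 ≈ -2.8476e+5 - 263.92*I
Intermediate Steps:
c(h) = 2*h² (c(h) = h*(2*h) = 2*h²)
T = -95541
m = -370164/397877 + I*√32829/210128 (m = 370164/(-397877) + √(-95541 - 35775)/420256 = 370164*(-1/397877) + √(-131316)*(1/420256) = -370164/397877 + (2*I*√32829)*(1/420256) = -370164/397877 + I*√32829/210128 ≈ -0.93035 + 0.00086227*I)
O = 264924 (O = -5924 + 2*368² = -5924 + 2*135424 = -5924 + 270848 = 264924)
O/m = 264924/(-370164/397877 + I*√32829/210128)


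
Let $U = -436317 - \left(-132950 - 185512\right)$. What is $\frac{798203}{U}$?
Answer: $- \frac{798203}{117855} \approx -6.7728$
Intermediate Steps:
$U = -117855$ ($U = -436317 - \left(-132950 - 185512\right) = -436317 - -318462 = -436317 + 318462 = -117855$)
$\frac{798203}{U} = \frac{798203}{-117855} = 798203 \left(- \frac{1}{117855}\right) = - \frac{798203}{117855}$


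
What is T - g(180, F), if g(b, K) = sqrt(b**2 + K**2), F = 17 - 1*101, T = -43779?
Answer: -43779 - 12*sqrt(274) ≈ -43978.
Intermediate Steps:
F = -84 (F = 17 - 101 = -84)
g(b, K) = sqrt(K**2 + b**2)
T - g(180, F) = -43779 - sqrt((-84)**2 + 180**2) = -43779 - sqrt(7056 + 32400) = -43779 - sqrt(39456) = -43779 - 12*sqrt(274)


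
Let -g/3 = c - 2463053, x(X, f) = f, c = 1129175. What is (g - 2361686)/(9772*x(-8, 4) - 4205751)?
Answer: -1639948/4166663 ≈ -0.39359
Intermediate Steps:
g = 4001634 (g = -3*(1129175 - 2463053) = -3*(-1333878) = 4001634)
(g - 2361686)/(9772*x(-8, 4) - 4205751) = (4001634 - 2361686)/(9772*4 - 4205751) = 1639948/(39088 - 4205751) = 1639948/(-4166663) = 1639948*(-1/4166663) = -1639948/4166663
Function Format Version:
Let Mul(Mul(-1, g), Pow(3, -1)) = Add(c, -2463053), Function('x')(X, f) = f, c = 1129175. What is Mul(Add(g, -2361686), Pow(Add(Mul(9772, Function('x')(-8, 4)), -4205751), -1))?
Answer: Rational(-1639948, 4166663) ≈ -0.39359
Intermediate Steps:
g = 4001634 (g = Mul(-3, Add(1129175, -2463053)) = Mul(-3, -1333878) = 4001634)
Mul(Add(g, -2361686), Pow(Add(Mul(9772, Function('x')(-8, 4)), -4205751), -1)) = Mul(Add(4001634, -2361686), Pow(Add(Mul(9772, 4), -4205751), -1)) = Mul(1639948, Pow(Add(39088, -4205751), -1)) = Mul(1639948, Pow(-4166663, -1)) = Mul(1639948, Rational(-1, 4166663)) = Rational(-1639948, 4166663)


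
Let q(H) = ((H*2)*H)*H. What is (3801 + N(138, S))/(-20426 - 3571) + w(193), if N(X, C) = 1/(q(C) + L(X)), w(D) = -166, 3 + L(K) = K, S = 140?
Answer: -21882857149906/131698775595 ≈ -166.16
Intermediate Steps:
L(K) = -3 + K
q(H) = 2*H³ (q(H) = ((2*H)*H)*H = (2*H²)*H = 2*H³)
N(X, C) = 1/(-3 + X + 2*C³) (N(X, C) = 1/(2*C³ + (-3 + X)) = 1/(-3 + X + 2*C³))
(3801 + N(138, S))/(-20426 - 3571) + w(193) = (3801 + 1/(-3 + 138 + 2*140³))/(-20426 - 3571) - 166 = (3801 + 1/(-3 + 138 + 2*2744000))/(-23997) - 166 = (3801 + 1/(-3 + 138 + 5488000))*(-1/23997) - 166 = (3801 + 1/5488135)*(-1/23997) - 166 = (20860401136/5488135)*(-1/23997) - 166 = -20860401136/131698775595 - 166 = -21882857149906/131698775595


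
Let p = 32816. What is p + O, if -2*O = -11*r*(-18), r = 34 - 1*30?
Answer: 32420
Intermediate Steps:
r = 4 (r = 34 - 30 = 4)
O = -396 (O = -(-11*4)*(-18)/2 = -(-22)*(-18) = -½*792 = -396)
p + O = 32816 - 396 = 32420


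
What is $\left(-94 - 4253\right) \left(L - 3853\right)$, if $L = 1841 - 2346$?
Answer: $18944226$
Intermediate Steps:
$L = -505$ ($L = 1841 - 2346 = -505$)
$\left(-94 - 4253\right) \left(L - 3853\right) = \left(-94 - 4253\right) \left(-505 - 3853\right) = \left(-4347\right) \left(-4358\right) = 18944226$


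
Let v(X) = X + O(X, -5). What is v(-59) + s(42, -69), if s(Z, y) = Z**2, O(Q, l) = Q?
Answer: 1646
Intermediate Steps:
v(X) = 2*X (v(X) = X + X = 2*X)
v(-59) + s(42, -69) = 2*(-59) + 42**2 = -118 + 1764 = 1646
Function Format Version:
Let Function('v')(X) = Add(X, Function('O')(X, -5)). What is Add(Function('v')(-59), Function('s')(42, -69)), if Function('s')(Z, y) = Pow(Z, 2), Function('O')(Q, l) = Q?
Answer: 1646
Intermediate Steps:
Function('v')(X) = Mul(2, X) (Function('v')(X) = Add(X, X) = Mul(2, X))
Add(Function('v')(-59), Function('s')(42, -69)) = Add(Mul(2, -59), Pow(42, 2)) = Add(-118, 1764) = 1646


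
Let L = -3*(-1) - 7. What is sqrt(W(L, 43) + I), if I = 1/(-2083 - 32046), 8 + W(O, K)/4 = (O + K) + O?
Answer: sqrt(125797139099)/34129 ≈ 10.392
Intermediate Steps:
L = -4 (L = 3 - 7 = -4)
W(O, K) = -32 + 4*K + 8*O (W(O, K) = -32 + 4*((O + K) + O) = -32 + 4*((K + O) + O) = -32 + 4*(K + 2*O) = -32 + (4*K + 8*O) = -32 + 4*K + 8*O)
I = -1/34129 (I = 1/(-34129) = -1/34129 ≈ -2.9301e-5)
sqrt(W(L, 43) + I) = sqrt((-32 + 4*43 + 8*(-4)) - 1/34129) = sqrt((-32 + 172 - 32) - 1/34129) = sqrt(108 - 1/34129) = sqrt(3685931/34129) = sqrt(125797139099)/34129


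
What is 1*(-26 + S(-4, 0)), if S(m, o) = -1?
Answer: -27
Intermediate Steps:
1*(-26 + S(-4, 0)) = 1*(-26 - 1) = 1*(-27) = -27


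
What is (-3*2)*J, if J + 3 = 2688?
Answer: -16110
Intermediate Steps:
J = 2685 (J = -3 + 2688 = 2685)
(-3*2)*J = -3*2*2685 = -6*2685 = -16110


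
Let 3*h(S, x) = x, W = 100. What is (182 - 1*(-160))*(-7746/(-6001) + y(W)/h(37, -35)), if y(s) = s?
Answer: -104596596/42007 ≈ -2490.0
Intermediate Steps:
h(S, x) = x/3
(182 - 1*(-160))*(-7746/(-6001) + y(W)/h(37, -35)) = (182 - 1*(-160))*(-7746/(-6001) + 100/(((⅓)*(-35)))) = (182 + 160)*(-7746*(-1/6001) + 100/(-35/3)) = 342*(7746/6001 + 100*(-3/35)) = 342*(7746/6001 - 60/7) = 342*(-305838/42007) = -104596596/42007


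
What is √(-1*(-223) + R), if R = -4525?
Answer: 3*I*√478 ≈ 65.59*I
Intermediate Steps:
√(-1*(-223) + R) = √(-1*(-223) - 4525) = √(223 - 4525) = √(-4302) = 3*I*√478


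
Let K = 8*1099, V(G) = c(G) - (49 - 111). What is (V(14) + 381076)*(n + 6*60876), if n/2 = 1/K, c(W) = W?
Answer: 153000642443576/1099 ≈ 1.3922e+11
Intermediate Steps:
V(G) = 62 + G (V(G) = G - (49 - 111) = G - 1*(-62) = G + 62 = 62 + G)
K = 8792
n = 1/4396 (n = 2/8792 = 2*(1/8792) = 1/4396 ≈ 0.00022748)
(V(14) + 381076)*(n + 6*60876) = ((62 + 14) + 381076)*(1/4396 + 6*60876) = (76 + 381076)*(1/4396 + 365256) = 381152*(1605665377/4396) = 153000642443576/1099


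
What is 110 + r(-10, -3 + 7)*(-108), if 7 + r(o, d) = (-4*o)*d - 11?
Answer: -15226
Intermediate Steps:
r(o, d) = -18 - 4*d*o (r(o, d) = -7 + ((-4*o)*d - 11) = -7 + (-4*d*o - 11) = -7 + (-11 - 4*d*o) = -18 - 4*d*o)
110 + r(-10, -3 + 7)*(-108) = 110 + (-18 - 4*(-3 + 7)*(-10))*(-108) = 110 + (-18 - 4*4*(-10))*(-108) = 110 + (-18 + 160)*(-108) = 110 + 142*(-108) = 110 - 15336 = -15226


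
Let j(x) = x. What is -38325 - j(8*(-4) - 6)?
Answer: -38287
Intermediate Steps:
-38325 - j(8*(-4) - 6) = -38325 - (8*(-4) - 6) = -38325 - (-32 - 6) = -38325 - 1*(-38) = -38325 + 38 = -38287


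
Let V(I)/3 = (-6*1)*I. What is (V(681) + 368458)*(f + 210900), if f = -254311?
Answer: -15462998200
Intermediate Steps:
V(I) = -18*I (V(I) = 3*((-6*1)*I) = 3*(-6*I) = -18*I)
(V(681) + 368458)*(f + 210900) = (-18*681 + 368458)*(-254311 + 210900) = (-12258 + 368458)*(-43411) = 356200*(-43411) = -15462998200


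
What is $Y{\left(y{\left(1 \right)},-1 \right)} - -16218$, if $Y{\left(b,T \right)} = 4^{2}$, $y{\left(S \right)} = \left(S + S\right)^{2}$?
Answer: $16234$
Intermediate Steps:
$y{\left(S \right)} = 4 S^{2}$ ($y{\left(S \right)} = \left(2 S\right)^{2} = 4 S^{2}$)
$Y{\left(b,T \right)} = 16$
$Y{\left(y{\left(1 \right)},-1 \right)} - -16218 = 16 - -16218 = 16 + 16218 = 16234$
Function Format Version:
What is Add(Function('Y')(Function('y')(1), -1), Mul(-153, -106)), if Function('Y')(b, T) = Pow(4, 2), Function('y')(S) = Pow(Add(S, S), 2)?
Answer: 16234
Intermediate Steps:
Function('y')(S) = Mul(4, Pow(S, 2)) (Function('y')(S) = Pow(Mul(2, S), 2) = Mul(4, Pow(S, 2)))
Function('Y')(b, T) = 16
Add(Function('Y')(Function('y')(1), -1), Mul(-153, -106)) = Add(16, Mul(-153, -106)) = Add(16, 16218) = 16234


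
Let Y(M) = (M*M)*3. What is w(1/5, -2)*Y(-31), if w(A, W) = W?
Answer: -5766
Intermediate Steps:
Y(M) = 3*M² (Y(M) = M²*3 = 3*M²)
w(1/5, -2)*Y(-31) = -6*(-31)² = -6*961 = -2*2883 = -5766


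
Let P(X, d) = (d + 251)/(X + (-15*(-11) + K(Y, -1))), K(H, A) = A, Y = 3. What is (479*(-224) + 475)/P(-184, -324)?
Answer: -2136420/73 ≈ -29266.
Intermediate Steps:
P(X, d) = (251 + d)/(164 + X) (P(X, d) = (d + 251)/(X + (-15*(-11) - 1)) = (251 + d)/(X + (165 - 1)) = (251 + d)/(X + 164) = (251 + d)/(164 + X))
(479*(-224) + 475)/P(-184, -324) = (479*(-224) + 475)/(((251 - 324)/(164 - 184))) = (-107296 + 475)/((-73/(-20))) = -106821/((-1/20*(-73))) = -106821/73/20 = -106821*20/73 = -2136420/73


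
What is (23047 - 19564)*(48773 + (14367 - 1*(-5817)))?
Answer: 240177231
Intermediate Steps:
(23047 - 19564)*(48773 + (14367 - 1*(-5817))) = 3483*(48773 + (14367 + 5817)) = 3483*(48773 + 20184) = 3483*68957 = 240177231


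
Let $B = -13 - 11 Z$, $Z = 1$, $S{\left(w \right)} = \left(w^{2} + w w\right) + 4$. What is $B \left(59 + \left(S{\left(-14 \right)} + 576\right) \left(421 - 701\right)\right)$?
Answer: $6530424$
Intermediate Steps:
$S{\left(w \right)} = 4 + 2 w^{2}$ ($S{\left(w \right)} = \left(w^{2} + w^{2}\right) + 4 = 2 w^{2} + 4 = 4 + 2 w^{2}$)
$B = -24$ ($B = -13 - 11 = -24$)
$B \left(59 + \left(S{\left(-14 \right)} + 576\right) \left(421 - 701\right)\right) = - 24 \left(59 + \left(\left(4 + 2 \left(-14\right)^{2}\right) + 576\right) \left(421 - 701\right)\right) = - 24 \left(59 + \left(\left(4 + 2 \cdot 196\right) + 576\right) \left(-280\right)\right) = - 24 \left(59 + \left(\left(4 + 392\right) + 576\right) \left(-280\right)\right) = - 24 \left(59 + \left(396 + 576\right) \left(-280\right)\right) = - 24 \left(59 + 972 \left(-280\right)\right) = - 24 \left(59 - 272160\right) = \left(-24\right) \left(-272101\right) = 6530424$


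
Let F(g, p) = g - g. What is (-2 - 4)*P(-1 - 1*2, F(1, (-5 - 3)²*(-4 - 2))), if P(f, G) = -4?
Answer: 24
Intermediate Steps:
F(g, p) = 0
(-2 - 4)*P(-1 - 1*2, F(1, (-5 - 3)²*(-4 - 2))) = (-2 - 4)*(-4) = -6*(-4) = 24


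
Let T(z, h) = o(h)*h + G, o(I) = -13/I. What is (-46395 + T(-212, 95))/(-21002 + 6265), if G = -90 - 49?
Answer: 46547/14737 ≈ 3.1585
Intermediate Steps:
G = -139
T(z, h) = -152 (T(z, h) = (-13/h)*h - 139 = -13 - 139 = -152)
(-46395 + T(-212, 95))/(-21002 + 6265) = (-46395 - 152)/(-21002 + 6265) = -46547/(-14737) = -46547*(-1/14737) = 46547/14737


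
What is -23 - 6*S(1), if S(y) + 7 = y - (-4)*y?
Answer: -11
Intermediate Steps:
S(y) = -7 + 5*y (S(y) = -7 + (y - (-4)*y) = -7 + (y + 4*y) = -7 + 5*y)
-23 - 6*S(1) = -23 - 6*(-7 + 5*1) = -23 - 6*(-7 + 5) = -23 - 6*(-2) = -23 + 12 = -11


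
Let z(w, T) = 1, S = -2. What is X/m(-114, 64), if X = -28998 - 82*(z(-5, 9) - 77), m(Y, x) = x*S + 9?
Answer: 22766/119 ≈ 191.31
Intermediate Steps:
m(Y, x) = 9 - 2*x (m(Y, x) = x*(-2) + 9 = -2*x + 9 = 9 - 2*x)
X = -22766 (X = -28998 - 82*(1 - 77) = -28998 - 82*(-76) = -28998 - 1*(-6232) = -28998 + 6232 = -22766)
X/m(-114, 64) = -22766/(9 - 2*64) = -22766/(9 - 128) = -22766/(-119) = -22766*(-1/119) = 22766/119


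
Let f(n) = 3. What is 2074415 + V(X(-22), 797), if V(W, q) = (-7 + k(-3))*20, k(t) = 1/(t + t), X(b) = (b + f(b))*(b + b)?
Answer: 6222815/3 ≈ 2.0743e+6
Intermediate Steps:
X(b) = 2*b*(3 + b) (X(b) = (b + 3)*(b + b) = (3 + b)*(2*b) = 2*b*(3 + b))
k(t) = 1/(2*t)
V(W, q) = -430/3 (V(W, q) = (-7 + (½)/(-3))*20 = (-7 + (½)*(-⅓))*20 = (-7 - ⅙)*20 = -43/6*20 = -430/3)
2074415 + V(X(-22), 797) = 2074415 - 430/3 = 6222815/3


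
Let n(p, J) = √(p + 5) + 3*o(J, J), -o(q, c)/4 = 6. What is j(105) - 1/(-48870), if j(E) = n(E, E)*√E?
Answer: 1/48870 + √105*(-72 + √110) ≈ -630.31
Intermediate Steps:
o(q, c) = -24 (o(q, c) = -4*6 = -24)
n(p, J) = -72 + √(5 + p) (n(p, J) = √(p + 5) + 3*(-24) = √(5 + p) - 72 = -72 + √(5 + p))
j(E) = √E*(-72 + √(5 + E)) (j(E) = (-72 + √(5 + E))*√E = √E*(-72 + √(5 + E)))
j(105) - 1/(-48870) = √105*(-72 + √(5 + 105)) - 1/(-48870) = √105*(-72 + √110) - 1*(-1/48870) = √105*(-72 + √110) + 1/48870 = 1/48870 + √105*(-72 + √110)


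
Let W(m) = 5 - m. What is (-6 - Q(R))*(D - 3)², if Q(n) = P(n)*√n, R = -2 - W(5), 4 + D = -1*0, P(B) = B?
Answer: -294 + 98*I*√2 ≈ -294.0 + 138.59*I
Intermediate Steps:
D = -4 (D = -4 - 1*0 = -4 + 0 = -4)
R = -2 (R = -2 - (5 - 1*5) = -2 - (5 - 5) = -2 - 1*0 = -2 + 0 = -2)
Q(n) = n^(3/2) (Q(n) = n*√n = n^(3/2))
(-6 - Q(R))*(D - 3)² = (-6 - (-2)^(3/2))*(-4 - 3)² = (-6 - (-2)*I*√2)*(-7)² = (-6 + 2*I*√2)*49 = -294 + 98*I*√2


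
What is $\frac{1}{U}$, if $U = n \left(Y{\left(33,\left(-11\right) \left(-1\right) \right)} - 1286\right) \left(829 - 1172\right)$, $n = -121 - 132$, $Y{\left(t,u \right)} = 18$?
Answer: $- \frac{1}{110035772} \approx -9.088 \cdot 10^{-9}$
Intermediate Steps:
$n = -253$ ($n = -121 - 132 = -253$)
$U = -110035772$ ($U = - 253 \left(18 - 1286\right) \left(829 - 1172\right) = - 253 \left(\left(-1268\right) \left(-343\right)\right) = \left(-253\right) 434924 = -110035772$)
$\frac{1}{U} = \frac{1}{-110035772} = - \frac{1}{110035772}$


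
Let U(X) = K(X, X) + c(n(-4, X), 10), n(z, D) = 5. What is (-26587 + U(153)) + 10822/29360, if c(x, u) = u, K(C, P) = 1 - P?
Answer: -392376309/14680 ≈ -26729.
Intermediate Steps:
U(X) = 11 - X (U(X) = (1 - X) + 10 = 11 - X)
(-26587 + U(153)) + 10822/29360 = (-26587 + (11 - 1*153)) + 10822/29360 = (-26587 + (11 - 153)) + 10822*(1/29360) = (-26587 - 142) + 5411/14680 = -26729 + 5411/14680 = -392376309/14680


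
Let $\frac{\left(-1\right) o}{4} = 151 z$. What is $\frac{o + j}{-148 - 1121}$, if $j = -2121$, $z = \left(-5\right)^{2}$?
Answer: $\frac{17221}{1269} \approx 13.571$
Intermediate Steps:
$z = 25$
$o = -15100$ ($o = - 4 \cdot 151 \cdot 25 = \left(-4\right) 3775 = -15100$)
$\frac{o + j}{-148 - 1121} = \frac{-15100 - 2121}{-148 - 1121} = - \frac{17221}{-1269} = \left(-17221\right) \left(- \frac{1}{1269}\right) = \frac{17221}{1269}$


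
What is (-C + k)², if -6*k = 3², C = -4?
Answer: 25/4 ≈ 6.2500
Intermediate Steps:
k = -3/2 (k = -⅙*3² = -⅙*9 = -3/2 ≈ -1.5000)
(-C + k)² = (-1*(-4) - 3/2)² = (4 - 3/2)² = (5/2)² = 25/4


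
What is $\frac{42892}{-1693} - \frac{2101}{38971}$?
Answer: $- \frac{1675101125}{65977903} \approx -25.389$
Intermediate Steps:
$\frac{42892}{-1693} - \frac{2101}{38971} = 42892 \left(- \frac{1}{1693}\right) - \frac{2101}{38971} = - \frac{42892}{1693} - \frac{2101}{38971} = - \frac{1675101125}{65977903}$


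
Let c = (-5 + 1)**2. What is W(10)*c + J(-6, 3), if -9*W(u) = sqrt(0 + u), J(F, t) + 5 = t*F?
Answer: -23 - 16*sqrt(10)/9 ≈ -28.622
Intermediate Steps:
J(F, t) = -5 + F*t (J(F, t) = -5 + t*F = -5 + F*t)
c = 16 (c = (-4)**2 = 16)
W(u) = -sqrt(u)/9 (W(u) = -sqrt(0 + u)/9 = -sqrt(u)/9)
W(10)*c + J(-6, 3) = -sqrt(10)/9*16 + (-5 - 6*3) = -16*sqrt(10)/9 + (-5 - 18) = -16*sqrt(10)/9 - 23 = -23 - 16*sqrt(10)/9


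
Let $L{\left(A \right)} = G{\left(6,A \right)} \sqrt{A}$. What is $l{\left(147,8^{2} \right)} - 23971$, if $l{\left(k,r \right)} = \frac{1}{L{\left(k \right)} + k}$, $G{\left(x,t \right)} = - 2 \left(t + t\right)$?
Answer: $- \frac{8284305688}{345597} - \frac{4 \sqrt{3}}{49371} \approx -23971.0$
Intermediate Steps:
$G{\left(x,t \right)} = - 4 t$ ($G{\left(x,t \right)} = - 2 \cdot 2 t = - 4 t$)
$L{\left(A \right)} = - 4 A^{\frac{3}{2}}$ ($L{\left(A \right)} = - 4 A \sqrt{A} = - 4 A^{\frac{3}{2}}$)
$l{\left(k,r \right)} = \frac{1}{k - 4 k^{\frac{3}{2}}}$ ($l{\left(k,r \right)} = \frac{1}{- 4 k^{\frac{3}{2}} + k} = \frac{1}{k - 4 k^{\frac{3}{2}}}$)
$l{\left(147,8^{2} \right)} - 23971 = \frac{1}{147 - 4 \cdot 147^{\frac{3}{2}}} - 23971 = \frac{1}{147 - 4 \cdot 1029 \sqrt{3}} - 23971 = \frac{1}{147 - 4116 \sqrt{3}} - 23971 = -23971 + \frac{1}{147 - 4116 \sqrt{3}}$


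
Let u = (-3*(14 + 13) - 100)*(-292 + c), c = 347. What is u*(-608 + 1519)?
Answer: -9069005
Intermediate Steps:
u = -9955 (u = (-3*(14 + 13) - 100)*(-292 + 347) = (-3*27 - 100)*55 = (-81 - 100)*55 = -181*55 = -9955)
u*(-608 + 1519) = -9955*(-608 + 1519) = -9955*911 = -9069005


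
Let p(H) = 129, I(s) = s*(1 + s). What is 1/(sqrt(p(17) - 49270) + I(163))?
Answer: 26732/714648965 - I*sqrt(49141)/714648965 ≈ 3.7406e-5 - 3.1019e-7*I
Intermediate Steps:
1/(sqrt(p(17) - 49270) + I(163)) = 1/(sqrt(129 - 49270) + 163*(1 + 163)) = 1/(sqrt(-49141) + 163*164) = 1/(I*sqrt(49141) + 26732) = 1/(26732 + I*sqrt(49141))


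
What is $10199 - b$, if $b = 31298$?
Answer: $-21099$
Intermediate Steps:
$10199 - b = 10199 - 31298 = -21099$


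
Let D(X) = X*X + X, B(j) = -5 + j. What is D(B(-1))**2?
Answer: 900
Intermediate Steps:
D(X) = X + X**2 (D(X) = X**2 + X = X + X**2)
D(B(-1))**2 = ((-5 - 1)*(1 + (-5 - 1)))**2 = (-6*(1 - 6))**2 = (-6*(-5))**2 = 30**2 = 900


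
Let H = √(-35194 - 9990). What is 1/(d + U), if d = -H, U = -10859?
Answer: I/(-10859*I + 8*√706) ≈ -9.2054e-5 + 1.802e-6*I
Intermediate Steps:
H = 8*I*√706 (H = √(-45184) = 8*I*√706 ≈ 212.57*I)
d = -8*I*√706 ≈ -212.57*I
1/(d + U) = 1/(-8*I*√706 - 10859) = 1/(-10859 - 8*I*√706)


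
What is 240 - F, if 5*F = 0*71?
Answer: 240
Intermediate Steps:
F = 0 (F = (0*71)/5 = (⅕)*0 = 0)
240 - F = 240 - 1*0 = 240 + 0 = 240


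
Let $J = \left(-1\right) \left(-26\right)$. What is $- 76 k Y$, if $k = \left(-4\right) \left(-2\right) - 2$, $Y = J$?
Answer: $-11856$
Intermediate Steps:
$J = 26$
$Y = 26$
$k = 6$ ($k = 8 - 2 = 6$)
$- 76 k Y = \left(-76\right) 6 \cdot 26 = \left(-456\right) 26 = -11856$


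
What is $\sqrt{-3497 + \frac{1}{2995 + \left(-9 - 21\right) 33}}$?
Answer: $\frac{2 i \sqrt{3514506355}}{2005} \approx 59.135 i$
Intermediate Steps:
$\sqrt{-3497 + \frac{1}{2995 + \left(-9 - 21\right) 33}} = \sqrt{-3497 + \frac{1}{2995 - 990}} = \sqrt{-3497 + \frac{1}{2005}} = \sqrt{- \frac{7011484}{2005}} = \frac{2 i \sqrt{3514506355}}{2005}$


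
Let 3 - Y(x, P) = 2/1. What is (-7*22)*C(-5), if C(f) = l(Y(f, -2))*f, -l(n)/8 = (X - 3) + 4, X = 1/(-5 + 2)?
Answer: -12320/3 ≈ -4106.7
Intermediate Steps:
X = -1/3 (X = 1/(-3) = -1/3 ≈ -0.33333)
Y(x, P) = 1 (Y(x, P) = 3 - 2/1 = 3 - 2 = 1)
l(n) = -16/3 (l(n) = -8*((-1/3 - 3) + 4) = -8*(-10/3 + 4) = -8*2/3 = -16/3)
C(f) = -16*f/3
(-7*22)*C(-5) = (-7*22)*(-16/3*(-5)) = -154*80/3 = -12320/3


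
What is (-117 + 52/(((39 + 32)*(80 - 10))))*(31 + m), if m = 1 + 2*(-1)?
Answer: -1744314/497 ≈ -3509.7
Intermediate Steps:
m = -1 (m = 1 - 2 = -1)
(-117 + 52/(((39 + 32)*(80 - 10))))*(31 + m) = (-117 + 52/(((39 + 32)*(80 - 10))))*(31 - 1) = (-117 + 52/((71*70)))*30 = (-117 + 52/4970)*30 = (-117 + 52*(1/4970))*30 = (-117 + 26/2485)*30 = -290719/2485*30 = -1744314/497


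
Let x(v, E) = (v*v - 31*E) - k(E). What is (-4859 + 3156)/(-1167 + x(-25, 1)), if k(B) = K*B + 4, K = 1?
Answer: 1703/578 ≈ 2.9464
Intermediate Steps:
k(B) = 4 + B (k(B) = 1*B + 4 = B + 4 = 4 + B)
x(v, E) = -4 + v**2 - 32*E (x(v, E) = (v*v - 31*E) - (4 + E) = (v**2 - 31*E) + (-4 - E) = -4 + v**2 - 32*E)
(-4859 + 3156)/(-1167 + x(-25, 1)) = (-4859 + 3156)/(-1167 + (-4 + (-25)**2 - 32*1)) = -1703/(-1167 + (-4 + 625 - 32)) = -1703/(-1167 + 589) = -1703/(-578) = -1703*(-1/578) = 1703/578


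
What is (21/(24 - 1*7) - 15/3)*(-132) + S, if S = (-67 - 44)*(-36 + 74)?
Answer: -63258/17 ≈ -3721.1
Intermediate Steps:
S = -4218 (S = -111*38 = -4218)
(21/(24 - 1*7) - 15/3)*(-132) + S = (21/(24 - 1*7) - 15/3)*(-132) - 4218 = (21/(24 - 7) - 15*⅓)*(-132) - 4218 = (21/17 - 5)*(-132) - 4218 = -64/17*(-132) - 4218 = 8448/17 - 4218 = -63258/17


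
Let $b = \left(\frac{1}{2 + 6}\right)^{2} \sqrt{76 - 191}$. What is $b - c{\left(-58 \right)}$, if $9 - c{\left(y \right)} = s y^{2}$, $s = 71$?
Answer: $238835 + \frac{i \sqrt{115}}{64} \approx 2.3884 \cdot 10^{5} + 0.16756 i$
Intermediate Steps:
$c{\left(y \right)} = 9 - 71 y^{2}$
$b = \frac{i \sqrt{115}}{64}$ ($b = \left(\frac{1}{8}\right)^{2} \sqrt{-115} = \frac{i \sqrt{115}}{64} \approx 0.16756 i$)
$b - c{\left(-58 \right)} = \frac{i \sqrt{115}}{64} - \left(9 - 71 \left(-58\right)^{2}\right) = \frac{i \sqrt{115}}{64} - \left(9 - 238844\right) = \frac{i \sqrt{115}}{64} - -238835 = \frac{i \sqrt{115}}{64} + 238835 = 238835 + \frac{i \sqrt{115}}{64}$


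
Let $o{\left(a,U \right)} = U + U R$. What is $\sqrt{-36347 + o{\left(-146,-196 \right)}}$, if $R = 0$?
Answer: $i \sqrt{36543} \approx 191.16 i$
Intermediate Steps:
$o{\left(a,U \right)} = U$ ($o{\left(a,U \right)} = U + U 0 = U + 0 = U$)
$\sqrt{-36347 + o{\left(-146,-196 \right)}} = \sqrt{-36347 - 196} = \sqrt{-36543} = i \sqrt{36543}$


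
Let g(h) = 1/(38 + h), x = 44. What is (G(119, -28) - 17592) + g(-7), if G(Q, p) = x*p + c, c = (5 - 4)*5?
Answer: -583388/31 ≈ -18819.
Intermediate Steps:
c = 5 (c = 1*5 = 5)
G(Q, p) = 5 + 44*p (G(Q, p) = 44*p + 5 = 5 + 44*p)
(G(119, -28) - 17592) + g(-7) = ((5 + 44*(-28)) - 17592) + 1/(38 - 7) = ((5 - 1232) - 17592) + 1/31 = (-1227 - 17592) + 1/31 = -18819 + 1/31 = -583388/31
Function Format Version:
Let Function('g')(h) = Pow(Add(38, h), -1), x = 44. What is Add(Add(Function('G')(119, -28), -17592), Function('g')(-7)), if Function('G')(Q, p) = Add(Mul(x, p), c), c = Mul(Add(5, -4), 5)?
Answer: Rational(-583388, 31) ≈ -18819.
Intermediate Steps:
c = 5 (c = Mul(1, 5) = 5)
Function('G')(Q, p) = Add(5, Mul(44, p)) (Function('G')(Q, p) = Add(Mul(44, p), 5) = Add(5, Mul(44, p)))
Add(Add(Function('G')(119, -28), -17592), Function('g')(-7)) = Add(Add(Add(5, Mul(44, -28)), -17592), Pow(Add(38, -7), -1)) = Add(Add(Add(5, -1232), -17592), Pow(31, -1)) = Add(Add(-1227, -17592), Rational(1, 31)) = Add(-18819, Rational(1, 31)) = Rational(-583388, 31)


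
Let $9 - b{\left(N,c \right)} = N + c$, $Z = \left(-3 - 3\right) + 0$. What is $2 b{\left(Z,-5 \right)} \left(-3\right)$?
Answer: $-120$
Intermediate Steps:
$Z = -6$ ($Z = -6 + 0 = -6$)
$b{\left(N,c \right)} = 9 - N - c$ ($b{\left(N,c \right)} = 9 - \left(N + c\right) = 9 - N - c$)
$2 b{\left(Z,-5 \right)} \left(-3\right) = 2 \left(9 - -6 - -5\right) \left(-3\right) = 2 \left(9 + 6 + 5\right) \left(-3\right) = 2 \cdot 20 \left(-3\right) = 40 \left(-3\right) = -120$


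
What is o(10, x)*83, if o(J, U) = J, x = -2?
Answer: 830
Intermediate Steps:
o(10, x)*83 = 10*83 = 830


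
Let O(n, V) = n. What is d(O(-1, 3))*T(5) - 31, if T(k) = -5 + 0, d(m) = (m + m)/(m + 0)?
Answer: -41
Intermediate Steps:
d(m) = 2 (d(m) = (2*m)/m = 2)
T(k) = -5
d(O(-1, 3))*T(5) - 31 = 2*(-5) - 31 = -10 - 31 = -41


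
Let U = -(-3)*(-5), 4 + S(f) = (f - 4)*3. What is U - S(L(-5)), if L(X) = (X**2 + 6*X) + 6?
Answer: -2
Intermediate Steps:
L(X) = 6 + X**2 + 6*X
S(f) = -16 + 3*f (S(f) = -4 + (f - 4)*3 = -4 + (-4 + f)*3 = -4 + (-12 + 3*f) = -16 + 3*f)
U = -15 (U = -1*15 = -15)
U - S(L(-5)) = -15 - (-16 + 3*(6 + (-5)**2 + 6*(-5))) = -15 - (-16 + 3*(6 + 25 - 30)) = -15 - (-16 + 3*1) = -15 - (-16 + 3) = -15 - 1*(-13) = -15 + 13 = -2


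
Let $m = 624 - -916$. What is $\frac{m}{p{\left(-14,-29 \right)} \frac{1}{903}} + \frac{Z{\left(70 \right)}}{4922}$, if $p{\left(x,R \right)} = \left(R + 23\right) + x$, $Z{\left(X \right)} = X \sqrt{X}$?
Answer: $-69531 + \frac{35 \sqrt{70}}{2461} \approx -69531.0$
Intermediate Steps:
$Z{\left(X \right)} = X^{\frac{3}{2}}$
$p{\left(x,R \right)} = 23 + R + x$ ($p{\left(x,R \right)} = \left(23 + R\right) + x = 23 + R + x$)
$m = 1540$ ($m = 624 + 916 = 1540$)
$\frac{m}{p{\left(-14,-29 \right)} \frac{1}{903}} + \frac{Z{\left(70 \right)}}{4922} = \frac{1540}{\left(23 - 29 - 14\right) \frac{1}{903}} + \frac{70^{\frac{3}{2}}}{4922} = \frac{1540}{\left(-20\right) \frac{1}{903}} + 70 \sqrt{70} \cdot \frac{1}{4922} = \frac{1540}{- \frac{20}{903}} + \frac{35 \sqrt{70}}{2461} = 1540 \left(- \frac{903}{20}\right) + \frac{35 \sqrt{70}}{2461} = -69531 + \frac{35 \sqrt{70}}{2461}$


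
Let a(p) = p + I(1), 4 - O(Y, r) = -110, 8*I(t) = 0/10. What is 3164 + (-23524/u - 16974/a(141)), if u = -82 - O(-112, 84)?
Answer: 7285857/2303 ≈ 3163.6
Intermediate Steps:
I(t) = 0 (I(t) = (0/10)/8 = (0*(⅒))/8 = (⅛)*0 = 0)
O(Y, r) = 114 (O(Y, r) = 4 - 1*(-110) = 4 + 110 = 114)
a(p) = p (a(p) = p + 0 = p)
u = -196 (u = -82 - 1*114 = -82 - 114 = -196)
3164 + (-23524/u - 16974/a(141)) = 3164 + (-23524/(-196) - 16974/141) = 3164 + (-23524*(-1/196) - 16974*1/141) = 3164 + (5881/49 - 5658/47) = 3164 - 835/2303 = 7285857/2303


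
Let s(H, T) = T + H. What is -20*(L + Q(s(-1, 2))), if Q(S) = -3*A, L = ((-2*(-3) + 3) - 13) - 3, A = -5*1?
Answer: -160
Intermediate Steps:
s(H, T) = H + T
A = -5
L = -7 (L = ((6 + 3) - 13) - 3 = (9 - 13) - 3 = -4 - 3 = -7)
Q(S) = 15 (Q(S) = -3*(-5) = 15)
-20*(L + Q(s(-1, 2))) = -20*(-7 + 15) = -20*8 = -160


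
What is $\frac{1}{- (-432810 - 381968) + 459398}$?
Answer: $\frac{1}{1274176} \approx 7.8482 \cdot 10^{-7}$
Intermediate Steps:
$\frac{1}{- (-432810 - 381968) + 459398} = \frac{1}{\left(-1\right) \left(-814778\right) + 459398} = \frac{1}{814778 + 459398} = \frac{1}{1274176}$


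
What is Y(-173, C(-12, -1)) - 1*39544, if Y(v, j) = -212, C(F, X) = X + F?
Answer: -39756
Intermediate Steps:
C(F, X) = F + X
Y(-173, C(-12, -1)) - 1*39544 = -212 - 1*39544 = -212 - 39544 = -39756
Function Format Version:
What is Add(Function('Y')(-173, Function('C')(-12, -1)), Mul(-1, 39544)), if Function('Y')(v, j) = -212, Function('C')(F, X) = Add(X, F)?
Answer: -39756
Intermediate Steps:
Function('C')(F, X) = Add(F, X)
Add(Function('Y')(-173, Function('C')(-12, -1)), Mul(-1, 39544)) = Add(-212, Mul(-1, 39544)) = Add(-212, -39544) = -39756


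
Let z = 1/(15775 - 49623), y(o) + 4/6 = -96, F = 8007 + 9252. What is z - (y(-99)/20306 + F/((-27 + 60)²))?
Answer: -16334533691/1030976232 ≈ -15.844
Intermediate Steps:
F = 17259
y(o) = -290/3 (y(o) = -⅔ - 96 = -290/3)
z = -1/33848 (z = 1/(-33848) = -1/33848 ≈ -2.9544e-5)
z - (y(-99)/20306 + F/((-27 + 60)²)) = -1/33848 - (-290/3/20306 + 17259/((-27 + 60)²)) = -1/33848 - (-290/3*1/20306 + 17259/(33²)) = -1/33848 - (-145/30459 + 17259/1089) = -1/33848 - (-145/30459 + 17259*(1/1089)) = -1/33848 - (-145/30459 + 523/33) = -1/33848 - 1*482584/30459 = -1/33848 - 482584/30459 = -16334533691/1030976232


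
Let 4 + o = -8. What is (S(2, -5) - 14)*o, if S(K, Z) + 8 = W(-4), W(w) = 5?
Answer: 204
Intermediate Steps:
S(K, Z) = -3 (S(K, Z) = -8 + 5 = -3)
o = -12 (o = -4 - 8 = -12)
(S(2, -5) - 14)*o = (-3 - 14)*(-12) = -17*(-12) = 204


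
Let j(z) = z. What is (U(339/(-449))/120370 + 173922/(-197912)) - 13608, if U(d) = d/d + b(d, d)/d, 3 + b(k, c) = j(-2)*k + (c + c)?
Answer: -9158644138982509/672990355180 ≈ -13609.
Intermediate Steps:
b(k, c) = -3 - 2*k + 2*c (b(k, c) = -3 + (-2*k + (c + c)) = -3 + (-2*k + 2*c) = -3 - 2*k + 2*c)
U(d) = 1 - 3/d (U(d) = d/d + (-3 - 2*d + 2*d)/d = 1 - 3/d)
(U(339/(-449))/120370 + 173922/(-197912)) - 13608 = (((-3 + 339/(-449))/((339/(-449))))/120370 + 173922/(-197912)) - 13608 = (((-3 + 339*(-1/449))/((339*(-1/449))))*(1/120370) + 173922*(-1/197912)) - 13608 = (((-3 - 339/449)/(-339/449))*(1/120370) - 86961/98956) - 13608 = (-449/339*(-1686/449)*(1/120370) - 86961/98956) - 13608 = ((562/113)*(1/120370) - 86961/98956) - 13608 = (281/6800905 - 86961/98956) - 13608 = -591385693069/672990355180 - 13608 = -9158644138982509/672990355180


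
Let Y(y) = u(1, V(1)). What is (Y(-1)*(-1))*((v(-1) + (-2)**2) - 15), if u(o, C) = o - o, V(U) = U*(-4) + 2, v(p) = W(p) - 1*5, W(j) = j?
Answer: 0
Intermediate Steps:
v(p) = -5 + p (v(p) = p - 1*5 = p - 5 = -5 + p)
V(U) = 2 - 4*U (V(U) = -4*U + 2 = 2 - 4*U)
u(o, C) = 0
Y(y) = 0
(Y(-1)*(-1))*((v(-1) + (-2)**2) - 15) = (0*(-1))*(((-5 - 1) + (-2)**2) - 15) = 0*((-6 + 4) - 15) = 0*(-2 - 15) = 0*(-17) = 0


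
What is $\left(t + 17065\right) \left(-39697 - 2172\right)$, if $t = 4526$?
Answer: $-903993579$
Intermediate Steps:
$\left(t + 17065\right) \left(-39697 - 2172\right) = \left(4526 + 17065\right) \left(-39697 - 2172\right) = 21591 \left(-41869\right) = -903993579$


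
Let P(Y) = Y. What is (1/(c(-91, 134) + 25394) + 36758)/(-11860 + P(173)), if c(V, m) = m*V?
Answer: -485205601/154268400 ≈ -3.1452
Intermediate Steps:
c(V, m) = V*m
(1/(c(-91, 134) + 25394) + 36758)/(-11860 + P(173)) = (1/(-91*134 + 25394) + 36758)/(-11860 + 173) = (1/(-12194 + 25394) + 36758)/(-11687) = (1/13200 + 36758)*(-1/11687) = (485205601/13200)*(-1/11687) = -485205601/154268400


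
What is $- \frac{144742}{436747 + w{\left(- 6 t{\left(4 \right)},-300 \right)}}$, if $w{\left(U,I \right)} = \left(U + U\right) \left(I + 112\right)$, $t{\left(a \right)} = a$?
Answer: $- \frac{144742}{445771} \approx -0.3247$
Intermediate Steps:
$w{\left(U,I \right)} = 2 U \left(112 + I\right)$
$- \frac{144742}{436747 + w{\left(- 6 t{\left(4 \right)},-300 \right)}} = - \frac{144742}{436747 + 2 \left(\left(-6\right) 4\right) \left(112 - 300\right)} = - \frac{144742}{436747 + 2 \left(-24\right) \left(-188\right)} = - \frac{144742}{436747 + 9024} = - \frac{144742}{445771}$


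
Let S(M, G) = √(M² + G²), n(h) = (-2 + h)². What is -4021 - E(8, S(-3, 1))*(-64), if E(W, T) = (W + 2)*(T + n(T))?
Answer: 4939 - 1920*√10 ≈ -1132.6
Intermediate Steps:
S(M, G) = √(G² + M²)
E(W, T) = (2 + W)*(T + (-2 + T)²) (E(W, T) = (W + 2)*(T + (-2 + T)²) = (2 + W)*(T + (-2 + T)²))
-4021 - E(8, S(-3, 1))*(-64) = -4021 - (2*√(1² + (-3)²) + 2*(-2 + √(1² + (-3)²))² + √(1² + (-3)²)*8 + 8*(-2 + √(1² + (-3)²))²)*(-64) = -4021 - (2*√(1 + 9) + 2*(-2 + √(1 + 9))² + √(1 + 9)*8 + 8*(-2 + √(1 + 9))²)*(-64) = -4021 - (2*√10 + 2*(-2 + √10)² + √10*8 + 8*(-2 + √10)²)*(-64) = -4021 - (2*√10 + 2*(-2 + √10)² + 8*√10 + 8*(-2 + √10)²)*(-64) = -4021 - (10*√10 + 10*(-2 + √10)²)*(-64) = -4021 - (-640*√10 - 640*(-2 + √10)²) = -4021 + (640*√10 + 640*(-2 + √10)²) = -4021 + 640*√10 + 640*(-2 + √10)²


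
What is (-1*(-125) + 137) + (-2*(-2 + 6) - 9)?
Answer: 245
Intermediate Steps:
(-1*(-125) + 137) + (-2*(-2 + 6) - 9) = (125 + 137) + (-2*4 - 9) = 262 + (-8 - 9) = 262 - 17 = 245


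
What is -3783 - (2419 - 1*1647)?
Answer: -4555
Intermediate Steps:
-3783 - (2419 - 1*1647) = -3783 - (2419 - 1647) = -3783 - 1*772 = -3783 - 772 = -4555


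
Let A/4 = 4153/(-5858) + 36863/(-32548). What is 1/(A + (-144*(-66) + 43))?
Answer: 23833273/227360699682 ≈ 0.00010483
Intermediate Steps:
A = -175557649/23833273 (A = 4*(4153/(-5858) + 36863/(-32548)) = 4*(4153*(-1/5858) + 36863*(-1/32548)) = 4*(-4153/5858 - 36863/32548) = 4*(-175557649/95333092) = -175557649/23833273 ≈ -7.3661)
1/(A + (-144*(-66) + 43)) = 1/(-175557649/23833273 + (-144*(-66) + 43)) = 1/(-175557649/23833273 + (9504 + 43)) = 1/(-175557649/23833273 + 9547) = 1/(227360699682/23833273) = 23833273/227360699682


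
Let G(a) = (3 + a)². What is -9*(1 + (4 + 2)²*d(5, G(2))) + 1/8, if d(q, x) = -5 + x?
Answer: -51911/8 ≈ -6488.9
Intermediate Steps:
-9*(1 + (4 + 2)²*d(5, G(2))) + 1/8 = -9*(1 + (4 + 2)²*(-5 + (3 + 2)²)) + 1/8 = -9*(1 + 6²*(-5 + 5²)) + ⅛ = -9*(1 + 36*(-5 + 25)) + ⅛ = -9*(1 + 36*20) + ⅛ = -9*(1 + 720) + ⅛ = -9*721 + ⅛ = -6489 + ⅛ = -51911/8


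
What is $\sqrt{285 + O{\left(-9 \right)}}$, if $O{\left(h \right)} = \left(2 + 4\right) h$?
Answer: $\sqrt{231} \approx 15.199$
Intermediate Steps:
$O{\left(h \right)} = 6 h$
$\sqrt{285 + O{\left(-9 \right)}} = \sqrt{285 + 6 \left(-9\right)} = \sqrt{285 - 54} = \sqrt{231}$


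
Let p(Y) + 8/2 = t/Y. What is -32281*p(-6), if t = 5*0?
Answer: 129124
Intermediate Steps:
t = 0
p(Y) = -4 (p(Y) = -4 + 0/Y = -4 + 0 = -4)
-32281*p(-6) = -32281*(-4) = 129124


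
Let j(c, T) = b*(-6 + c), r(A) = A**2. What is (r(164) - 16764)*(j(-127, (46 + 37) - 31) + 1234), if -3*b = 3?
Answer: 13850444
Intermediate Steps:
b = -1 (b = -1/3*3 = -1)
j(c, T) = 6 - c (j(c, T) = -(-6 + c) = 6 - c)
(r(164) - 16764)*(j(-127, (46 + 37) - 31) + 1234) = (164**2 - 16764)*((6 - 1*(-127)) + 1234) = (26896 - 16764)*((6 + 127) + 1234) = 10132*(133 + 1234) = 10132*1367 = 13850444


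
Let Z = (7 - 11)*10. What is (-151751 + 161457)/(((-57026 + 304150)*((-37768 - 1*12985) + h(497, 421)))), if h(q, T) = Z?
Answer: -4853/6276084666 ≈ -7.7325e-7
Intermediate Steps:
Z = -40 (Z = -4*10 = -40)
h(q, T) = -40
(-151751 + 161457)/(((-57026 + 304150)*((-37768 - 1*12985) + h(497, 421)))) = (-151751 + 161457)/(((-57026 + 304150)*((-37768 - 1*12985) - 40))) = 9706/((247124*((-37768 - 12985) - 40))) = 9706/((247124*(-50753 - 40))) = 9706/((247124*(-50793))) = 9706/(-12552169332) = 9706*(-1/12552169332) = -4853/6276084666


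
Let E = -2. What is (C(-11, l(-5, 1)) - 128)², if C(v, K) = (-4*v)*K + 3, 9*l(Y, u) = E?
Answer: 1471369/81 ≈ 18165.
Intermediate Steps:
l(Y, u) = -2/9 (l(Y, u) = (⅑)*(-2) = -2/9)
C(v, K) = 3 - 4*K*v (C(v, K) = -4*K*v + 3 = 3 - 4*K*v)
(C(-11, l(-5, 1)) - 128)² = ((3 - 4*(-2/9)*(-11)) - 128)² = ((3 - 88/9) - 128)² = (-61/9 - 128)² = (-1213/9)² = 1471369/81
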